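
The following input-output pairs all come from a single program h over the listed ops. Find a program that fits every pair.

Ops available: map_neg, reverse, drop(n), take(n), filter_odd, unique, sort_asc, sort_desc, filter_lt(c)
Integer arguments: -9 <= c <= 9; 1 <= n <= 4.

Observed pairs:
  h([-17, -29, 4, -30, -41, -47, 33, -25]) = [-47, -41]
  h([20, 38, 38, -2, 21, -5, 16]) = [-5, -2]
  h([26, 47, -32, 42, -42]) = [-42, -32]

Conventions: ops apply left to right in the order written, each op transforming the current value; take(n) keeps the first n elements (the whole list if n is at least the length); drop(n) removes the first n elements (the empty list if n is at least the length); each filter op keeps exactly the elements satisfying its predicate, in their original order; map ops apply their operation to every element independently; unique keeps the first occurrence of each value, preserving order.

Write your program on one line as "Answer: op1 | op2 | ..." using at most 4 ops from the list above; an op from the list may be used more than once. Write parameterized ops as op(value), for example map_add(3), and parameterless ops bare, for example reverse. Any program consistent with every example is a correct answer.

sort_asc | take(4) | take(2)

Check, running the answer program on each example:
  [-17, -29, 4, -30, -41, -47, 33, -25] -> [-47, -41, -30, -29, -25, -17, 4, 33] -> [-47, -41, -30, -29] -> [-47, -41]
  [20, 38, 38, -2, 21, -5, 16] -> [-5, -2, 16, 20, 21, 38, 38] -> [-5, -2, 16, 20] -> [-5, -2]
  [26, 47, -32, 42, -42] -> [-42, -32, 26, 42, 47] -> [-42, -32, 26, 42] -> [-42, -32]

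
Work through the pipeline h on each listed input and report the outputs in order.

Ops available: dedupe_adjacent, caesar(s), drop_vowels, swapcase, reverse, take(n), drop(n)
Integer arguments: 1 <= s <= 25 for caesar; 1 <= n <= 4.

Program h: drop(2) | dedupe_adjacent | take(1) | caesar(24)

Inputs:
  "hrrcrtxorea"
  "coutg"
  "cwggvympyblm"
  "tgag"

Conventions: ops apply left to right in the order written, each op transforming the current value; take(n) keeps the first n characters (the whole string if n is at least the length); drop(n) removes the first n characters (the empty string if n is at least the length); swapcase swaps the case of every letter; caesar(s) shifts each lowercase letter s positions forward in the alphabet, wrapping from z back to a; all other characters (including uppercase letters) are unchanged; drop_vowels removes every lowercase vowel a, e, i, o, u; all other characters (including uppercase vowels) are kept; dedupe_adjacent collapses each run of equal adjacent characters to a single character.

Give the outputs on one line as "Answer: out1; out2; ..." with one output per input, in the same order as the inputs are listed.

"p"; "s"; "e"; "y"

Execution, op by op:
  "hrrcrtxorea" -> "rcrtxorea" -> "rcrtxorea" -> "r" -> "p"
  "coutg" -> "utg" -> "utg" -> "u" -> "s"
  "cwggvympyblm" -> "ggvympyblm" -> "gvympyblm" -> "g" -> "e"
  "tgag" -> "ag" -> "ag" -> "a" -> "y"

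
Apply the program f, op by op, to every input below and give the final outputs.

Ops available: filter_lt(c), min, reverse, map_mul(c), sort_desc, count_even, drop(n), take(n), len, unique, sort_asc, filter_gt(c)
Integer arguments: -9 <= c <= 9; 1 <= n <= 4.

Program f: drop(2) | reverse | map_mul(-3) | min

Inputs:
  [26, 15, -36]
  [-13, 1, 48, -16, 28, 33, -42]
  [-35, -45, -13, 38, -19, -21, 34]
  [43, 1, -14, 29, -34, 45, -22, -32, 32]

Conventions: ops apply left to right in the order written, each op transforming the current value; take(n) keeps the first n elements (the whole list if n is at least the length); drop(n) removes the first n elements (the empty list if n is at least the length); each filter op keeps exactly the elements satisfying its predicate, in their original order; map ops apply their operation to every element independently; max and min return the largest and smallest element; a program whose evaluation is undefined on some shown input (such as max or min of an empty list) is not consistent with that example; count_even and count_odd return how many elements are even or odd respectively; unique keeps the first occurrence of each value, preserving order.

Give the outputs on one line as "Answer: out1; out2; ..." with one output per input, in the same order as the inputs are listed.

108; -144; -114; -135

Execution, op by op:
  [26, 15, -36] -> [-36] -> [-36] -> [108] -> 108
  [-13, 1, 48, -16, 28, 33, -42] -> [48, -16, 28, 33, -42] -> [-42, 33, 28, -16, 48] -> [126, -99, -84, 48, -144] -> -144
  [-35, -45, -13, 38, -19, -21, 34] -> [-13, 38, -19, -21, 34] -> [34, -21, -19, 38, -13] -> [-102, 63, 57, -114, 39] -> -114
  [43, 1, -14, 29, -34, 45, -22, -32, 32] -> [-14, 29, -34, 45, -22, -32, 32] -> [32, -32, -22, 45, -34, 29, -14] -> [-96, 96, 66, -135, 102, -87, 42] -> -135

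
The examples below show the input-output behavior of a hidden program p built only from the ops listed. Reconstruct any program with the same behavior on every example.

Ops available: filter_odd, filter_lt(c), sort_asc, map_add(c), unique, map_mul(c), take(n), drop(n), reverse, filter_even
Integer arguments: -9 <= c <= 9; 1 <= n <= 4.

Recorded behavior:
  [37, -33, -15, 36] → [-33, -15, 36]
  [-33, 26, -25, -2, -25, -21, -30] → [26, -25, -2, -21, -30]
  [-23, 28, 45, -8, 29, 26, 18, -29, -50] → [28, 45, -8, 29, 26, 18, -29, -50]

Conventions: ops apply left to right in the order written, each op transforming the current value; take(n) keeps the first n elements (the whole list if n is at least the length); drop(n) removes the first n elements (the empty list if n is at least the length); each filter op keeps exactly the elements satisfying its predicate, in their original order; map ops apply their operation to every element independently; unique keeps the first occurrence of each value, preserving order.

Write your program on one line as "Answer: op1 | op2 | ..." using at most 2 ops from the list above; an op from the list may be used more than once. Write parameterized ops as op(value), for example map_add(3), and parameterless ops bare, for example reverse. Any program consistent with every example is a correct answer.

drop(1) | unique

Check, running the answer program on each example:
  [37, -33, -15, 36] -> [-33, -15, 36] -> [-33, -15, 36]
  [-33, 26, -25, -2, -25, -21, -30] -> [26, -25, -2, -25, -21, -30] -> [26, -25, -2, -21, -30]
  [-23, 28, 45, -8, 29, 26, 18, -29, -50] -> [28, 45, -8, 29, 26, 18, -29, -50] -> [28, 45, -8, 29, 26, 18, -29, -50]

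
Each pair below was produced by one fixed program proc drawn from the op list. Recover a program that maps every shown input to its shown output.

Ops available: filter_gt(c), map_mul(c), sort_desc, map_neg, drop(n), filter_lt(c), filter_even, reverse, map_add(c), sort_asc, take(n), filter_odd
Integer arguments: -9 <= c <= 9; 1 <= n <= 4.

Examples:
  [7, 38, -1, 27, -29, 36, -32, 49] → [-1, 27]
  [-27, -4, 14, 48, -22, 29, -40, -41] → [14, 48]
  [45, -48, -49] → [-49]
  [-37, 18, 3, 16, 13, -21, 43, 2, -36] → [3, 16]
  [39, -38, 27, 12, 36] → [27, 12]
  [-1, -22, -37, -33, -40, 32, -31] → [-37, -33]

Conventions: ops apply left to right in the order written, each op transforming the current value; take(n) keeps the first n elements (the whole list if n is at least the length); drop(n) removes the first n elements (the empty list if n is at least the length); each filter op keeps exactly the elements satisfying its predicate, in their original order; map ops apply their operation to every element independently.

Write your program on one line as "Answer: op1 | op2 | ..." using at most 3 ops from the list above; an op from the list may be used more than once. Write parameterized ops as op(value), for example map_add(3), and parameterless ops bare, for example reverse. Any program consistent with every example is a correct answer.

take(4) | drop(2)

Check, running the answer program on each example:
  [7, 38, -1, 27, -29, 36, -32, 49] -> [7, 38, -1, 27] -> [-1, 27]
  [-27, -4, 14, 48, -22, 29, -40, -41] -> [-27, -4, 14, 48] -> [14, 48]
  [45, -48, -49] -> [45, -48, -49] -> [-49]
  [-37, 18, 3, 16, 13, -21, 43, 2, -36] -> [-37, 18, 3, 16] -> [3, 16]
  [39, -38, 27, 12, 36] -> [39, -38, 27, 12] -> [27, 12]
  [-1, -22, -37, -33, -40, 32, -31] -> [-1, -22, -37, -33] -> [-37, -33]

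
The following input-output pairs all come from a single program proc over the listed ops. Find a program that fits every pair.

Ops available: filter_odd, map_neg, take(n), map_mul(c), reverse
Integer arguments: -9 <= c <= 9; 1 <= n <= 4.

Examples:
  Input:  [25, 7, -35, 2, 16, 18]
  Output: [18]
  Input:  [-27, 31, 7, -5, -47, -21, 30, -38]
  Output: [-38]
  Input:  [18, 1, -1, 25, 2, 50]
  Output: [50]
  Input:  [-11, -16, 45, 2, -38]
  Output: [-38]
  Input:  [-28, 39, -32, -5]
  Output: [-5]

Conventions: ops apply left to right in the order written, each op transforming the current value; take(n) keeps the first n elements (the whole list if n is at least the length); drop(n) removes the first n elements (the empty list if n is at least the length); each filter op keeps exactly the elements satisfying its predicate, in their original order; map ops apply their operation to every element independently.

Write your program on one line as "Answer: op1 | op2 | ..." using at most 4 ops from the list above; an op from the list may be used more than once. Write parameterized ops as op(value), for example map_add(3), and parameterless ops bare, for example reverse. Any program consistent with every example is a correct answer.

map_neg | reverse | map_neg | take(1)

Check, running the answer program on each example:
  [25, 7, -35, 2, 16, 18] -> [-25, -7, 35, -2, -16, -18] -> [-18, -16, -2, 35, -7, -25] -> [18, 16, 2, -35, 7, 25] -> [18]
  [-27, 31, 7, -5, -47, -21, 30, -38] -> [27, -31, -7, 5, 47, 21, -30, 38] -> [38, -30, 21, 47, 5, -7, -31, 27] -> [-38, 30, -21, -47, -5, 7, 31, -27] -> [-38]
  [18, 1, -1, 25, 2, 50] -> [-18, -1, 1, -25, -2, -50] -> [-50, -2, -25, 1, -1, -18] -> [50, 2, 25, -1, 1, 18] -> [50]
  [-11, -16, 45, 2, -38] -> [11, 16, -45, -2, 38] -> [38, -2, -45, 16, 11] -> [-38, 2, 45, -16, -11] -> [-38]
  [-28, 39, -32, -5] -> [28, -39, 32, 5] -> [5, 32, -39, 28] -> [-5, -32, 39, -28] -> [-5]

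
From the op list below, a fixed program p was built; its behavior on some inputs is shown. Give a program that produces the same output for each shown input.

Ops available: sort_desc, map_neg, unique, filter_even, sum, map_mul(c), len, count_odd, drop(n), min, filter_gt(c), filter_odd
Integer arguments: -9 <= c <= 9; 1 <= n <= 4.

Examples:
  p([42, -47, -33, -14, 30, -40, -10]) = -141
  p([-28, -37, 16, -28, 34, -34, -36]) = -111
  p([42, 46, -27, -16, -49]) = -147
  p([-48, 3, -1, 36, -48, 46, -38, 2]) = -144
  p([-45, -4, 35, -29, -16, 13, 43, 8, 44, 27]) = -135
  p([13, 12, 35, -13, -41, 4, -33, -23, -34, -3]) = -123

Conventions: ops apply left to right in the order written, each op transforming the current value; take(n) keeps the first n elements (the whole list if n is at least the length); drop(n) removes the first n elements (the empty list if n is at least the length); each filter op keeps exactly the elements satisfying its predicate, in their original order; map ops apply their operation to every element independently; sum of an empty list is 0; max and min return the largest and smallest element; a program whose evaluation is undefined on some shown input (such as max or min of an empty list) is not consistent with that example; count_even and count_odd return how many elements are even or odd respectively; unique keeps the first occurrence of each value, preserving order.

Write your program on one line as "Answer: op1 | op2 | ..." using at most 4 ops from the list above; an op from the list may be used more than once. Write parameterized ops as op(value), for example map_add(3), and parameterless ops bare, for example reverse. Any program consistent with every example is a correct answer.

sort_desc | map_mul(-3) | map_neg | min

Check, running the answer program on each example:
  [42, -47, -33, -14, 30, -40, -10] -> [42, 30, -10, -14, -33, -40, -47] -> [-126, -90, 30, 42, 99, 120, 141] -> [126, 90, -30, -42, -99, -120, -141] -> -141
  [-28, -37, 16, -28, 34, -34, -36] -> [34, 16, -28, -28, -34, -36, -37] -> [-102, -48, 84, 84, 102, 108, 111] -> [102, 48, -84, -84, -102, -108, -111] -> -111
  [42, 46, -27, -16, -49] -> [46, 42, -16, -27, -49] -> [-138, -126, 48, 81, 147] -> [138, 126, -48, -81, -147] -> -147
  [-48, 3, -1, 36, -48, 46, -38, 2] -> [46, 36, 3, 2, -1, -38, -48, -48] -> [-138, -108, -9, -6, 3, 114, 144, 144] -> [138, 108, 9, 6, -3, -114, -144, -144] -> -144
  [-45, -4, 35, -29, -16, 13, 43, 8, 44, 27] -> [44, 43, 35, 27, 13, 8, -4, -16, -29, -45] -> [-132, -129, -105, -81, -39, -24, 12, 48, 87, 135] -> [132, 129, 105, 81, 39, 24, -12, -48, -87, -135] -> -135
  [13, 12, 35, -13, -41, 4, -33, -23, -34, -3] -> [35, 13, 12, 4, -3, -13, -23, -33, -34, -41] -> [-105, -39, -36, -12, 9, 39, 69, 99, 102, 123] -> [105, 39, 36, 12, -9, -39, -69, -99, -102, -123] -> -123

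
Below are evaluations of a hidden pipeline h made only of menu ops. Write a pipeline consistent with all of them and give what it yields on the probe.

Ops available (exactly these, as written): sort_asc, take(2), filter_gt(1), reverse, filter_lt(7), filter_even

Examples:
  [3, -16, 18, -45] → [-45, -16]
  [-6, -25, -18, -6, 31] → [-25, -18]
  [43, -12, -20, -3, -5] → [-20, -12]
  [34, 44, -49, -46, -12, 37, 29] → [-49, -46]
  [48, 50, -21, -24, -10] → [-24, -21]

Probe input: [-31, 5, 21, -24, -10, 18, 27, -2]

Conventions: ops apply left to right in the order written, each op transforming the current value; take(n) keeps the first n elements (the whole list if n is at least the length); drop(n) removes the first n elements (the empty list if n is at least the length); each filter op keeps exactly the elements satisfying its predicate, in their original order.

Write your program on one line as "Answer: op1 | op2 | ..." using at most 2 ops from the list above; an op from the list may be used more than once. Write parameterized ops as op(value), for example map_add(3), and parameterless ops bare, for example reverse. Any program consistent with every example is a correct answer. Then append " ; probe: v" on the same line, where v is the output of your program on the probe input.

sort_asc | take(2) ; probe: [-31, -24]

Check, running the answer program on each example:
  [3, -16, 18, -45] -> [-45, -16, 3, 18] -> [-45, -16]
  [-6, -25, -18, -6, 31] -> [-25, -18, -6, -6, 31] -> [-25, -18]
  [43, -12, -20, -3, -5] -> [-20, -12, -5, -3, 43] -> [-20, -12]
  [34, 44, -49, -46, -12, 37, 29] -> [-49, -46, -12, 29, 34, 37, 44] -> [-49, -46]
  [48, 50, -21, -24, -10] -> [-24, -21, -10, 48, 50] -> [-24, -21]
  probe: [-31, 5, 21, -24, -10, 18, 27, -2] -> [-31, -24, -10, -2, 5, 18, 21, 27] -> [-31, -24]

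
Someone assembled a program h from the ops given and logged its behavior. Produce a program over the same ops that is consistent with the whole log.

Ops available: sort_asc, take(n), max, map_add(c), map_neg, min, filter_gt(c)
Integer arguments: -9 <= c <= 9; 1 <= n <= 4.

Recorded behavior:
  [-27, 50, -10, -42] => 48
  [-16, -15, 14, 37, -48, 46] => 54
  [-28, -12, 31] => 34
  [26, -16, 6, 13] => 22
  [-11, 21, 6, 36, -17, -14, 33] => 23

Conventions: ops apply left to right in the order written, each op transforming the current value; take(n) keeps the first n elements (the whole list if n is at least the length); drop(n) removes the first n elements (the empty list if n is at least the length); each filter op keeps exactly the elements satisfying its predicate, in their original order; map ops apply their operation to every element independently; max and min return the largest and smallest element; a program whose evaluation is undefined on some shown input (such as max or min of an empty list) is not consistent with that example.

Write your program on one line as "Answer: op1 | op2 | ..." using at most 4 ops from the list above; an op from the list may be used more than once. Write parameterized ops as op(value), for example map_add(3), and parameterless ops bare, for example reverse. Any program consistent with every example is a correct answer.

map_neg | map_add(6) | max

Check, running the answer program on each example:
  [-27, 50, -10, -42] -> [27, -50, 10, 42] -> [33, -44, 16, 48] -> 48
  [-16, -15, 14, 37, -48, 46] -> [16, 15, -14, -37, 48, -46] -> [22, 21, -8, -31, 54, -40] -> 54
  [-28, -12, 31] -> [28, 12, -31] -> [34, 18, -25] -> 34
  [26, -16, 6, 13] -> [-26, 16, -6, -13] -> [-20, 22, 0, -7] -> 22
  [-11, 21, 6, 36, -17, -14, 33] -> [11, -21, -6, -36, 17, 14, -33] -> [17, -15, 0, -30, 23, 20, -27] -> 23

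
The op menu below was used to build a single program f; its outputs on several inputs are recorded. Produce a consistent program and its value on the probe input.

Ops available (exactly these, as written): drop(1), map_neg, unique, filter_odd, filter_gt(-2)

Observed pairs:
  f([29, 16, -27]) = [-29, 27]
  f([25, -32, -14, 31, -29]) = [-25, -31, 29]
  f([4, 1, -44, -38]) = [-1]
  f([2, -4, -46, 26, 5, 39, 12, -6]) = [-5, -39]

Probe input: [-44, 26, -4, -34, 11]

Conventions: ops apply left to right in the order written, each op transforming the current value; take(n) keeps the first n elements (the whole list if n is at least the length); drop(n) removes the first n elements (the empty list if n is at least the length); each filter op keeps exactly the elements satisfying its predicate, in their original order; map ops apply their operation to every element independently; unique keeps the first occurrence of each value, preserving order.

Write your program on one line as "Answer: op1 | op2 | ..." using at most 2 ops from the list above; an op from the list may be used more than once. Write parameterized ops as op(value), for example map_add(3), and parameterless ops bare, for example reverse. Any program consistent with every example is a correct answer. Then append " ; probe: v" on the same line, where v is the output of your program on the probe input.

filter_odd | map_neg ; probe: [-11]

Check, running the answer program on each example:
  [29, 16, -27] -> [29, -27] -> [-29, 27]
  [25, -32, -14, 31, -29] -> [25, 31, -29] -> [-25, -31, 29]
  [4, 1, -44, -38] -> [1] -> [-1]
  [2, -4, -46, 26, 5, 39, 12, -6] -> [5, 39] -> [-5, -39]
  probe: [-44, 26, -4, -34, 11] -> [11] -> [-11]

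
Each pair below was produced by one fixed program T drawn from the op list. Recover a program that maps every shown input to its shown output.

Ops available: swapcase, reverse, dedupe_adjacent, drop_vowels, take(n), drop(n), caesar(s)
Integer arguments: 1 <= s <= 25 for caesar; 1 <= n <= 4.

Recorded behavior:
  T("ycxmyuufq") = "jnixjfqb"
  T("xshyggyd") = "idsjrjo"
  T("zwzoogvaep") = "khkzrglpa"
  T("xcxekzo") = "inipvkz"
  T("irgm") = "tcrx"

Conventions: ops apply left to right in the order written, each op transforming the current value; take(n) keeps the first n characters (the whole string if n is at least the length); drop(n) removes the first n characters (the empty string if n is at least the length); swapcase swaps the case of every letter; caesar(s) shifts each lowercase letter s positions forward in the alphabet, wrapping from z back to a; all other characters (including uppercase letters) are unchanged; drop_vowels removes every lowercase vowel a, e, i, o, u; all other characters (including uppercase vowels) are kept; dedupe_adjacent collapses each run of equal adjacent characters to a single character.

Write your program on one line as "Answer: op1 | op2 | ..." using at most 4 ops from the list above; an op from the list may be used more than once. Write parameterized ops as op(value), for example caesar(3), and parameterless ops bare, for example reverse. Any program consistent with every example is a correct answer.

swapcase | dedupe_adjacent | swapcase | caesar(11)

Check, running the answer program on each example:
  "ycxmyuufq" -> "YCXMYUUFQ" -> "YCXMYUFQ" -> "ycxmyufq" -> "jnixjfqb"
  "xshyggyd" -> "XSHYGGYD" -> "XSHYGYD" -> "xshygyd" -> "idsjrjo"
  "zwzoogvaep" -> "ZWZOOGVAEP" -> "ZWZOGVAEP" -> "zwzogvaep" -> "khkzrglpa"
  "xcxekzo" -> "XCXEKZO" -> "XCXEKZO" -> "xcxekzo" -> "inipvkz"
  "irgm" -> "IRGM" -> "IRGM" -> "irgm" -> "tcrx"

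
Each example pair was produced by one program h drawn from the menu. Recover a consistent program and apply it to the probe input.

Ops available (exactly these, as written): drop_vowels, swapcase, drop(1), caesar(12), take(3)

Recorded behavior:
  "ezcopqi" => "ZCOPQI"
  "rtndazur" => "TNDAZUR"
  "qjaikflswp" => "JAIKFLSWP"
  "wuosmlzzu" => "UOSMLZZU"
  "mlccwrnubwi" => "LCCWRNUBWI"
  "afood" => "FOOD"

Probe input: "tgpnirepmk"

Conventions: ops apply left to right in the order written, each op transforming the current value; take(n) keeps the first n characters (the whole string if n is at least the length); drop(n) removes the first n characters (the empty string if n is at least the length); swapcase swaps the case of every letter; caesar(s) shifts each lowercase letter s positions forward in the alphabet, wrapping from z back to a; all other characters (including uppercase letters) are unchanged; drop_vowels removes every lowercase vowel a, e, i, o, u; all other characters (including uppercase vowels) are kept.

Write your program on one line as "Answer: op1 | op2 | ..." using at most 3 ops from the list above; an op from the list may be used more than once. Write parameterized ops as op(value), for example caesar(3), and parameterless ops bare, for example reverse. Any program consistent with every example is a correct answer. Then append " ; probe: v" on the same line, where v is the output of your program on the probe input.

drop(1) | swapcase ; probe: "GPNIREPMK"

Check, running the answer program on each example:
  "ezcopqi" -> "zcopqi" -> "ZCOPQI"
  "rtndazur" -> "tndazur" -> "TNDAZUR"
  "qjaikflswp" -> "jaikflswp" -> "JAIKFLSWP"
  "wuosmlzzu" -> "uosmlzzu" -> "UOSMLZZU"
  "mlccwrnubwi" -> "lccwrnubwi" -> "LCCWRNUBWI"
  "afood" -> "food" -> "FOOD"
  probe: "tgpnirepmk" -> "gpnirepmk" -> "GPNIREPMK"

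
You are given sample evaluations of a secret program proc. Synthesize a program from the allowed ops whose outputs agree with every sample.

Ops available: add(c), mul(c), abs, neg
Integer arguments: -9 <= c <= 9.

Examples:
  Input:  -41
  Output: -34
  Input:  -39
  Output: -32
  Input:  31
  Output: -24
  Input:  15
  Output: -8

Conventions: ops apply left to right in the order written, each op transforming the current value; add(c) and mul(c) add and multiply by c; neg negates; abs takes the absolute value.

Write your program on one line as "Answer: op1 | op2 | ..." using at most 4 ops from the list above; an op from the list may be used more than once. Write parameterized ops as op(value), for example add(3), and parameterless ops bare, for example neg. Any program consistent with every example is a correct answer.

neg | abs | add(-7) | neg

Check, running the answer program on each example:
  -41 -> 41 -> 41 -> 34 -> -34
  -39 -> 39 -> 39 -> 32 -> -32
  31 -> -31 -> 31 -> 24 -> -24
  15 -> -15 -> 15 -> 8 -> -8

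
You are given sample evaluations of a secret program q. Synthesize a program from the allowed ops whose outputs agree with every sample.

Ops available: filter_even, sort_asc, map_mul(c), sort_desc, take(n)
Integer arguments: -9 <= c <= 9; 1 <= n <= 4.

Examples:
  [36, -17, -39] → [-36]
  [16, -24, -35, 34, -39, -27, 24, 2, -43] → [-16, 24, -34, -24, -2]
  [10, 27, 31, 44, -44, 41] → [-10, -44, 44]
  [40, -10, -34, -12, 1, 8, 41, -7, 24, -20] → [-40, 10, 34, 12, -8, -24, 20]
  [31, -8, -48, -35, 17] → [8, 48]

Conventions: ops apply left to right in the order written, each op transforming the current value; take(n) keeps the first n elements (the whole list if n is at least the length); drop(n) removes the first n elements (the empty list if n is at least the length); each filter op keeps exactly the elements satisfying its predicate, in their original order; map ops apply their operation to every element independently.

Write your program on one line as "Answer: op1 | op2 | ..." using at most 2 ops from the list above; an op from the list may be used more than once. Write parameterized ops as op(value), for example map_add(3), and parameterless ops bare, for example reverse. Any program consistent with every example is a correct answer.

map_mul(-1) | filter_even

Check, running the answer program on each example:
  [36, -17, -39] -> [-36, 17, 39] -> [-36]
  [16, -24, -35, 34, -39, -27, 24, 2, -43] -> [-16, 24, 35, -34, 39, 27, -24, -2, 43] -> [-16, 24, -34, -24, -2]
  [10, 27, 31, 44, -44, 41] -> [-10, -27, -31, -44, 44, -41] -> [-10, -44, 44]
  [40, -10, -34, -12, 1, 8, 41, -7, 24, -20] -> [-40, 10, 34, 12, -1, -8, -41, 7, -24, 20] -> [-40, 10, 34, 12, -8, -24, 20]
  [31, -8, -48, -35, 17] -> [-31, 8, 48, 35, -17] -> [8, 48]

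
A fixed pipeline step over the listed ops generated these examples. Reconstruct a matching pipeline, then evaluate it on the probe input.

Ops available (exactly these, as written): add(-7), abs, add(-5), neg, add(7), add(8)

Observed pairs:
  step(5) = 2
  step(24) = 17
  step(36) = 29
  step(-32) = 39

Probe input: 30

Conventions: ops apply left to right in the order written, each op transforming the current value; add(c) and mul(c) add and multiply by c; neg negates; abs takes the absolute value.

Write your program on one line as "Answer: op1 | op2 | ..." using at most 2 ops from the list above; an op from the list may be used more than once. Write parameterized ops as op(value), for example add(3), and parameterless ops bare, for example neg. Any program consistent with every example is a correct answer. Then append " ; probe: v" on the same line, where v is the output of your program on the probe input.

add(-7) | abs ; probe: 23

Check, running the answer program on each example:
  5 -> -2 -> 2
  24 -> 17 -> 17
  36 -> 29 -> 29
  -32 -> -39 -> 39
  probe: 30 -> 23 -> 23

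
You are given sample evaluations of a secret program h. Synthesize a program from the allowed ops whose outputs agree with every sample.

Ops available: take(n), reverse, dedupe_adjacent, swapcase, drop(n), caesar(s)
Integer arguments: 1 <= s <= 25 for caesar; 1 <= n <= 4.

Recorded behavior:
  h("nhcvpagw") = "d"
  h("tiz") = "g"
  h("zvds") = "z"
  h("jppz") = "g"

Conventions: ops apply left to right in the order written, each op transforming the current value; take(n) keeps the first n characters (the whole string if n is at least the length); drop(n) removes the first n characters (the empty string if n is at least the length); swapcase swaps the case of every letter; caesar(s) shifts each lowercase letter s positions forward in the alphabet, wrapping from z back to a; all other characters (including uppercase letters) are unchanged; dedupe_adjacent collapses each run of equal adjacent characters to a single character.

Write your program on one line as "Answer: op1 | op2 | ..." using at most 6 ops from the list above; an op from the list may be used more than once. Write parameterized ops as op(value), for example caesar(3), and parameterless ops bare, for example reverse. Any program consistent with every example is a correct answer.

caesar(18) | reverse | dedupe_adjacent | caesar(6) | take(1) | caesar(9)

Check, running the answer program on each example:
  "nhcvpagw" -> "fzunhsyo" -> "oyshnuzf" -> "oyshnuzf" -> "ueyntafl" -> "u" -> "d"
  "tiz" -> "lar" -> "ral" -> "ral" -> "xgr" -> "x" -> "g"
  "zvds" -> "rnvk" -> "kvnr" -> "kvnr" -> "qbtx" -> "q" -> "z"
  "jppz" -> "bhhr" -> "rhhb" -> "rhb" -> "xnh" -> "x" -> "g"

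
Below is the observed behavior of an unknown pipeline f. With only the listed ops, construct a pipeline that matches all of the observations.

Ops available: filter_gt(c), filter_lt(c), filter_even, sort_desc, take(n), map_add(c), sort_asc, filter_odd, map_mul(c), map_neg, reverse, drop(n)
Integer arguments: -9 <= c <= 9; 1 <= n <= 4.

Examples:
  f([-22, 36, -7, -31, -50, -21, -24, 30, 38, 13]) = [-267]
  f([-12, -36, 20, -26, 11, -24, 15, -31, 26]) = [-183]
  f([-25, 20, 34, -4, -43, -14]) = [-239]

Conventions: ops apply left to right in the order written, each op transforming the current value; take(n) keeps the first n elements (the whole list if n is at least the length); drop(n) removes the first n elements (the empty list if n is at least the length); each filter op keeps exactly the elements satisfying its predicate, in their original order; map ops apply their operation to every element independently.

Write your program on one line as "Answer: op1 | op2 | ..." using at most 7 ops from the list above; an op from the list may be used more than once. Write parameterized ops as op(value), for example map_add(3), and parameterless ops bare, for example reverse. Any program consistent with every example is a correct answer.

sort_asc | map_mul(7) | sort_desc | take(1) | map_add(1) | map_neg

Check, running the answer program on each example:
  [-22, 36, -7, -31, -50, -21, -24, 30, 38, 13] -> [-50, -31, -24, -22, -21, -7, 13, 30, 36, 38] -> [-350, -217, -168, -154, -147, -49, 91, 210, 252, 266] -> [266, 252, 210, 91, -49, -147, -154, -168, -217, -350] -> [266] -> [267] -> [-267]
  [-12, -36, 20, -26, 11, -24, 15, -31, 26] -> [-36, -31, -26, -24, -12, 11, 15, 20, 26] -> [-252, -217, -182, -168, -84, 77, 105, 140, 182] -> [182, 140, 105, 77, -84, -168, -182, -217, -252] -> [182] -> [183] -> [-183]
  [-25, 20, 34, -4, -43, -14] -> [-43, -25, -14, -4, 20, 34] -> [-301, -175, -98, -28, 140, 238] -> [238, 140, -28, -98, -175, -301] -> [238] -> [239] -> [-239]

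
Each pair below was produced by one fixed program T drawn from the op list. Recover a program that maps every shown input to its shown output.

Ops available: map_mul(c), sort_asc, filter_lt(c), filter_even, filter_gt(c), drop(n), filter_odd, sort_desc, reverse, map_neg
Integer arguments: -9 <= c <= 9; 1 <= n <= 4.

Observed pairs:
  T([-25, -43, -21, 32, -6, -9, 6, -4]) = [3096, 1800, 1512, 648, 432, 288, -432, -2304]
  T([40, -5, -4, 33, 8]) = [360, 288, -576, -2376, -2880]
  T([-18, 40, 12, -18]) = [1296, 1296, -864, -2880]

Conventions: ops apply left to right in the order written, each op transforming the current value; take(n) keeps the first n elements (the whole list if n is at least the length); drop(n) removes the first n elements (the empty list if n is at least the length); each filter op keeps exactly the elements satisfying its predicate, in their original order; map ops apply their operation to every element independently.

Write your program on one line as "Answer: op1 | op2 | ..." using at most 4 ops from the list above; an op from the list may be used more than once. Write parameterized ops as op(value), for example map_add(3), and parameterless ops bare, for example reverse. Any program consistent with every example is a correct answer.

map_mul(9) | sort_asc | map_mul(-8)

Check, running the answer program on each example:
  [-25, -43, -21, 32, -6, -9, 6, -4] -> [-225, -387, -189, 288, -54, -81, 54, -36] -> [-387, -225, -189, -81, -54, -36, 54, 288] -> [3096, 1800, 1512, 648, 432, 288, -432, -2304]
  [40, -5, -4, 33, 8] -> [360, -45, -36, 297, 72] -> [-45, -36, 72, 297, 360] -> [360, 288, -576, -2376, -2880]
  [-18, 40, 12, -18] -> [-162, 360, 108, -162] -> [-162, -162, 108, 360] -> [1296, 1296, -864, -2880]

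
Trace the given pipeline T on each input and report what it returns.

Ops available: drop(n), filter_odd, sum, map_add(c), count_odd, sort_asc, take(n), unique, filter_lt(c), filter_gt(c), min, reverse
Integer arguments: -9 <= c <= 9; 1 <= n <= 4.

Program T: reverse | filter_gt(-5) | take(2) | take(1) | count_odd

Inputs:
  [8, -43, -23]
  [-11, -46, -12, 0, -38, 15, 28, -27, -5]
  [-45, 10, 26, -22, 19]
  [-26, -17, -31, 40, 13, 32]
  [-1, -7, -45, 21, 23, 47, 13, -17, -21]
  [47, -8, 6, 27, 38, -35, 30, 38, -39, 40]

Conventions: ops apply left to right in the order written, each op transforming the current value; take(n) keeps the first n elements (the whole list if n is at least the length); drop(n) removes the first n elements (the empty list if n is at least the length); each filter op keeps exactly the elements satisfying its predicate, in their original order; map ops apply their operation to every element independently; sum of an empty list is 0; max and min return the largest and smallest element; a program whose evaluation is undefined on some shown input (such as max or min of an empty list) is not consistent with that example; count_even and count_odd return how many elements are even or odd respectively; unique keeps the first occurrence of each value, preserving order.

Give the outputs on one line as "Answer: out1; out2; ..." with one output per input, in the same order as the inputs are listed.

Execution, op by op:
  [8, -43, -23] -> [-23, -43, 8] -> [8] -> [8] -> [8] -> 0
  [-11, -46, -12, 0, -38, 15, 28, -27, -5] -> [-5, -27, 28, 15, -38, 0, -12, -46, -11] -> [28, 15, 0] -> [28, 15] -> [28] -> 0
  [-45, 10, 26, -22, 19] -> [19, -22, 26, 10, -45] -> [19, 26, 10] -> [19, 26] -> [19] -> 1
  [-26, -17, -31, 40, 13, 32] -> [32, 13, 40, -31, -17, -26] -> [32, 13, 40] -> [32, 13] -> [32] -> 0
  [-1, -7, -45, 21, 23, 47, 13, -17, -21] -> [-21, -17, 13, 47, 23, 21, -45, -7, -1] -> [13, 47, 23, 21, -1] -> [13, 47] -> [13] -> 1
  [47, -8, 6, 27, 38, -35, 30, 38, -39, 40] -> [40, -39, 38, 30, -35, 38, 27, 6, -8, 47] -> [40, 38, 30, 38, 27, 6, 47] -> [40, 38] -> [40] -> 0

0; 0; 1; 0; 1; 0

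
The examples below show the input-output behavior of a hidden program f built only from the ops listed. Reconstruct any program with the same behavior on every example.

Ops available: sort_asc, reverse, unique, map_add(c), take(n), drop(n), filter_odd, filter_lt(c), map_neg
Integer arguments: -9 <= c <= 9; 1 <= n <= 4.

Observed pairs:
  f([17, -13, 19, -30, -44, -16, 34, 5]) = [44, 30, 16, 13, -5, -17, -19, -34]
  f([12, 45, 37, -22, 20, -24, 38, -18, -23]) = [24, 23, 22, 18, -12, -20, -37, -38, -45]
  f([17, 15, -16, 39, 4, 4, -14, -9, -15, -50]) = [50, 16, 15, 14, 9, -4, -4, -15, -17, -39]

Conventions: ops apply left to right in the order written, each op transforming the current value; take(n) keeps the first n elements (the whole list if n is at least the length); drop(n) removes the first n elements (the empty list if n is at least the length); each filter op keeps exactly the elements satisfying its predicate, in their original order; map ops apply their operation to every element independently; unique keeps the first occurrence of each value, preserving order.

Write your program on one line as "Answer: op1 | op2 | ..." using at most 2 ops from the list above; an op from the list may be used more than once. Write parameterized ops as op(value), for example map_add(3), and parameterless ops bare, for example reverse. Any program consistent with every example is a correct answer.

sort_asc | map_neg

Check, running the answer program on each example:
  [17, -13, 19, -30, -44, -16, 34, 5] -> [-44, -30, -16, -13, 5, 17, 19, 34] -> [44, 30, 16, 13, -5, -17, -19, -34]
  [12, 45, 37, -22, 20, -24, 38, -18, -23] -> [-24, -23, -22, -18, 12, 20, 37, 38, 45] -> [24, 23, 22, 18, -12, -20, -37, -38, -45]
  [17, 15, -16, 39, 4, 4, -14, -9, -15, -50] -> [-50, -16, -15, -14, -9, 4, 4, 15, 17, 39] -> [50, 16, 15, 14, 9, -4, -4, -15, -17, -39]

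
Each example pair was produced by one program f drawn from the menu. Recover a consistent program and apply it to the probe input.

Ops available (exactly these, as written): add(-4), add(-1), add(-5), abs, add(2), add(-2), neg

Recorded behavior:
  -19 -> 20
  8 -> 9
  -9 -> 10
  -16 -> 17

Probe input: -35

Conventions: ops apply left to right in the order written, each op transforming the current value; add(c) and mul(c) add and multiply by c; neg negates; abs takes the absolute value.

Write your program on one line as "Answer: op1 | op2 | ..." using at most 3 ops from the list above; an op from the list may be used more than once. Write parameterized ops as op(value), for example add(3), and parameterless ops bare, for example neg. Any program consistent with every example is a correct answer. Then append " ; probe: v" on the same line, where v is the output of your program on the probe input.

abs | add(-1) | add(2) ; probe: 36

Check, running the answer program on each example:
  -19 -> 19 -> 18 -> 20
  8 -> 8 -> 7 -> 9
  -9 -> 9 -> 8 -> 10
  -16 -> 16 -> 15 -> 17
  probe: -35 -> 35 -> 34 -> 36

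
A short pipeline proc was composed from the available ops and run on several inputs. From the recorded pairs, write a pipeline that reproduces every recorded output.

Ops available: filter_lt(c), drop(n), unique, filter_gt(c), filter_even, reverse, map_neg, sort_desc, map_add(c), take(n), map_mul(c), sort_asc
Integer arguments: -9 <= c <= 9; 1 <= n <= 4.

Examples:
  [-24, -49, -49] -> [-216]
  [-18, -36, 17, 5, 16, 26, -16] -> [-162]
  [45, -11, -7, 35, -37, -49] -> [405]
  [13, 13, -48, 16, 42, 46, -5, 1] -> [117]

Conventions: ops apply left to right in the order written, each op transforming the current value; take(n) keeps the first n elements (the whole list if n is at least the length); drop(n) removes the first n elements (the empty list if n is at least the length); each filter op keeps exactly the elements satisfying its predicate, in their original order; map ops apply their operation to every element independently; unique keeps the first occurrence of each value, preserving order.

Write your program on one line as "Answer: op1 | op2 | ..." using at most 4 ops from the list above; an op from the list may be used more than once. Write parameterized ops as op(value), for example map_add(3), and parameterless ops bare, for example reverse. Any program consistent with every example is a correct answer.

take(2) | map_mul(9) | sort_asc | drop(1)

Check, running the answer program on each example:
  [-24, -49, -49] -> [-24, -49] -> [-216, -441] -> [-441, -216] -> [-216]
  [-18, -36, 17, 5, 16, 26, -16] -> [-18, -36] -> [-162, -324] -> [-324, -162] -> [-162]
  [45, -11, -7, 35, -37, -49] -> [45, -11] -> [405, -99] -> [-99, 405] -> [405]
  [13, 13, -48, 16, 42, 46, -5, 1] -> [13, 13] -> [117, 117] -> [117, 117] -> [117]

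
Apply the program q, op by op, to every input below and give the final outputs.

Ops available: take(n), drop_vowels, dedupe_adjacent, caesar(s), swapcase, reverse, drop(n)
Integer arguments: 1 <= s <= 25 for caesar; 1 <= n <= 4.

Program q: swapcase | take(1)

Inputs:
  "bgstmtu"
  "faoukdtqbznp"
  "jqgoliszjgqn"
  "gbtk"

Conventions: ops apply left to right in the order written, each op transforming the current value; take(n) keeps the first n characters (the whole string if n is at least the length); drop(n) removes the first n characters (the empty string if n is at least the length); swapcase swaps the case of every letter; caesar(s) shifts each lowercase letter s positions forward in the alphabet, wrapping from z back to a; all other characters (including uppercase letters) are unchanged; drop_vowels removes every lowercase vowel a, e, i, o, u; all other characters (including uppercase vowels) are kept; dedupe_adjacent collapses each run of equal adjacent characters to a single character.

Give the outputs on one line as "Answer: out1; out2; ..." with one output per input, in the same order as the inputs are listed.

"B"; "F"; "J"; "G"

Execution, op by op:
  "bgstmtu" -> "BGSTMTU" -> "B"
  "faoukdtqbznp" -> "FAOUKDTQBZNP" -> "F"
  "jqgoliszjgqn" -> "JQGOLISZJGQN" -> "J"
  "gbtk" -> "GBTK" -> "G"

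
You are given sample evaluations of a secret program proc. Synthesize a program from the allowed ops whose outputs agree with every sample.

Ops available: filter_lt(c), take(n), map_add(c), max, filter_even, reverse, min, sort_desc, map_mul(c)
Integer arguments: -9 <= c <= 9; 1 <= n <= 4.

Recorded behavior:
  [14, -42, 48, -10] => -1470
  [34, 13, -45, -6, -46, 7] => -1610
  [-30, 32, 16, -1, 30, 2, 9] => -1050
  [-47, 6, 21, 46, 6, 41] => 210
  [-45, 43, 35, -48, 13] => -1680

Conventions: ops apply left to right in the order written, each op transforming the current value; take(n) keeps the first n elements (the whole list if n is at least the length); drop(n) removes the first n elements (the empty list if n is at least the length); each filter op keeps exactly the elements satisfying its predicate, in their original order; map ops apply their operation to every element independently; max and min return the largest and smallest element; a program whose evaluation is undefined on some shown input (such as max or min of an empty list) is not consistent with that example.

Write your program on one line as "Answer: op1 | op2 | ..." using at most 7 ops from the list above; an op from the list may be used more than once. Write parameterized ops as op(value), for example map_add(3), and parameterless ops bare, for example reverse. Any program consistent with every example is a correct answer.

reverse | filter_even | map_mul(7) | sort_desc | map_mul(5) | min

Check, running the answer program on each example:
  [14, -42, 48, -10] -> [-10, 48, -42, 14] -> [-10, 48, -42, 14] -> [-70, 336, -294, 98] -> [336, 98, -70, -294] -> [1680, 490, -350, -1470] -> -1470
  [34, 13, -45, -6, -46, 7] -> [7, -46, -6, -45, 13, 34] -> [-46, -6, 34] -> [-322, -42, 238] -> [238, -42, -322] -> [1190, -210, -1610] -> -1610
  [-30, 32, 16, -1, 30, 2, 9] -> [9, 2, 30, -1, 16, 32, -30] -> [2, 30, 16, 32, -30] -> [14, 210, 112, 224, -210] -> [224, 210, 112, 14, -210] -> [1120, 1050, 560, 70, -1050] -> -1050
  [-47, 6, 21, 46, 6, 41] -> [41, 6, 46, 21, 6, -47] -> [6, 46, 6] -> [42, 322, 42] -> [322, 42, 42] -> [1610, 210, 210] -> 210
  [-45, 43, 35, -48, 13] -> [13, -48, 35, 43, -45] -> [-48] -> [-336] -> [-336] -> [-1680] -> -1680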